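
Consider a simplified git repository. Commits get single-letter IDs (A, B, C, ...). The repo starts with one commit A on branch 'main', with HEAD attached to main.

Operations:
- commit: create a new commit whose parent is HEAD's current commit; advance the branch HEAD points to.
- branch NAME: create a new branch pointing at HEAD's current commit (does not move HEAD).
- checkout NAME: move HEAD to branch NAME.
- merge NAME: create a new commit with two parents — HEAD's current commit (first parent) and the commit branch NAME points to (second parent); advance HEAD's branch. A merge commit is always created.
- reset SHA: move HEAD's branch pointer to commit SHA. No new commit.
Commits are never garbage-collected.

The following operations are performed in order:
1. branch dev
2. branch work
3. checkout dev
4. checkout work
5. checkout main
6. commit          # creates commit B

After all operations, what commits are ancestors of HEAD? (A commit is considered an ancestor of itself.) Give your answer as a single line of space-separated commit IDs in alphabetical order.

After op 1 (branch): HEAD=main@A [dev=A main=A]
After op 2 (branch): HEAD=main@A [dev=A main=A work=A]
After op 3 (checkout): HEAD=dev@A [dev=A main=A work=A]
After op 4 (checkout): HEAD=work@A [dev=A main=A work=A]
After op 5 (checkout): HEAD=main@A [dev=A main=A work=A]
After op 6 (commit): HEAD=main@B [dev=A main=B work=A]

Answer: A B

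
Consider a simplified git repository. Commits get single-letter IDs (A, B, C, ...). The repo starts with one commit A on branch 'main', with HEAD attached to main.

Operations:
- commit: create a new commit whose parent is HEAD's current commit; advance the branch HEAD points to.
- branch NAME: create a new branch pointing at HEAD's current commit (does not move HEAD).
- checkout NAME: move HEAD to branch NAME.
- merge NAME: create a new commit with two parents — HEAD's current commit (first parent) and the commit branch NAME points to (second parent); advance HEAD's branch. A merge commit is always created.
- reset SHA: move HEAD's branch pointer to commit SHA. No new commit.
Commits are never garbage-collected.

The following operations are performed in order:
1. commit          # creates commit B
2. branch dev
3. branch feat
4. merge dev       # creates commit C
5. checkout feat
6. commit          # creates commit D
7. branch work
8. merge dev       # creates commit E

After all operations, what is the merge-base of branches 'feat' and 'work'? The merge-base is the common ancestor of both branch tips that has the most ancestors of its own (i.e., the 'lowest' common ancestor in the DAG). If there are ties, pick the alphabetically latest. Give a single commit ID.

Answer: D

Derivation:
After op 1 (commit): HEAD=main@B [main=B]
After op 2 (branch): HEAD=main@B [dev=B main=B]
After op 3 (branch): HEAD=main@B [dev=B feat=B main=B]
After op 4 (merge): HEAD=main@C [dev=B feat=B main=C]
After op 5 (checkout): HEAD=feat@B [dev=B feat=B main=C]
After op 6 (commit): HEAD=feat@D [dev=B feat=D main=C]
After op 7 (branch): HEAD=feat@D [dev=B feat=D main=C work=D]
After op 8 (merge): HEAD=feat@E [dev=B feat=E main=C work=D]
ancestors(feat=E): ['A', 'B', 'D', 'E']
ancestors(work=D): ['A', 'B', 'D']
common: ['A', 'B', 'D']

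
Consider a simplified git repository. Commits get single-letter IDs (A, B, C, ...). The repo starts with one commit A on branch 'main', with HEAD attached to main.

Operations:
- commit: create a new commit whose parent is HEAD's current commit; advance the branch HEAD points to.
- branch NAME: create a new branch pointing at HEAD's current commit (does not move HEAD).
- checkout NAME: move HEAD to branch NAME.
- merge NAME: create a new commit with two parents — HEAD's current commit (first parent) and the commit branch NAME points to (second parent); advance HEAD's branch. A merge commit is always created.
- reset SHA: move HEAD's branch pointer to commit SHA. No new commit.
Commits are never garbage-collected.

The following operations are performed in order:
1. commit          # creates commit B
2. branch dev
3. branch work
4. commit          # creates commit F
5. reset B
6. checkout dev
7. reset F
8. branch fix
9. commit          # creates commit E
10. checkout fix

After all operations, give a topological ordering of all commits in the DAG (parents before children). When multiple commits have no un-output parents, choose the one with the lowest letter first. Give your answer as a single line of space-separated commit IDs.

After op 1 (commit): HEAD=main@B [main=B]
After op 2 (branch): HEAD=main@B [dev=B main=B]
After op 3 (branch): HEAD=main@B [dev=B main=B work=B]
After op 4 (commit): HEAD=main@F [dev=B main=F work=B]
After op 5 (reset): HEAD=main@B [dev=B main=B work=B]
After op 6 (checkout): HEAD=dev@B [dev=B main=B work=B]
After op 7 (reset): HEAD=dev@F [dev=F main=B work=B]
After op 8 (branch): HEAD=dev@F [dev=F fix=F main=B work=B]
After op 9 (commit): HEAD=dev@E [dev=E fix=F main=B work=B]
After op 10 (checkout): HEAD=fix@F [dev=E fix=F main=B work=B]
commit A: parents=[]
commit B: parents=['A']
commit E: parents=['F']
commit F: parents=['B']

Answer: A B F E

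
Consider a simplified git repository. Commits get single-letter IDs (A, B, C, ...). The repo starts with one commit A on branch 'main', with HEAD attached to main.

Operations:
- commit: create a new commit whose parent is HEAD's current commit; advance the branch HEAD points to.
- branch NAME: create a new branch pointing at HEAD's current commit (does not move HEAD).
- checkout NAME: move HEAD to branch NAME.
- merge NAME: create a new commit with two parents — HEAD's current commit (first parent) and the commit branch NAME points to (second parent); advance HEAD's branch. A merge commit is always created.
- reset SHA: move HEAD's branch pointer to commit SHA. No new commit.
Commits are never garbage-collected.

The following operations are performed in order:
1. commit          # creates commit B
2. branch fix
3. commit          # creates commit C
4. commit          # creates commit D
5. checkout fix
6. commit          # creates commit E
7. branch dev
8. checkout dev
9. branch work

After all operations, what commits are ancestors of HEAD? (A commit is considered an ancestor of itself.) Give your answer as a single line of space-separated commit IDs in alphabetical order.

Answer: A B E

Derivation:
After op 1 (commit): HEAD=main@B [main=B]
After op 2 (branch): HEAD=main@B [fix=B main=B]
After op 3 (commit): HEAD=main@C [fix=B main=C]
After op 4 (commit): HEAD=main@D [fix=B main=D]
After op 5 (checkout): HEAD=fix@B [fix=B main=D]
After op 6 (commit): HEAD=fix@E [fix=E main=D]
After op 7 (branch): HEAD=fix@E [dev=E fix=E main=D]
After op 8 (checkout): HEAD=dev@E [dev=E fix=E main=D]
After op 9 (branch): HEAD=dev@E [dev=E fix=E main=D work=E]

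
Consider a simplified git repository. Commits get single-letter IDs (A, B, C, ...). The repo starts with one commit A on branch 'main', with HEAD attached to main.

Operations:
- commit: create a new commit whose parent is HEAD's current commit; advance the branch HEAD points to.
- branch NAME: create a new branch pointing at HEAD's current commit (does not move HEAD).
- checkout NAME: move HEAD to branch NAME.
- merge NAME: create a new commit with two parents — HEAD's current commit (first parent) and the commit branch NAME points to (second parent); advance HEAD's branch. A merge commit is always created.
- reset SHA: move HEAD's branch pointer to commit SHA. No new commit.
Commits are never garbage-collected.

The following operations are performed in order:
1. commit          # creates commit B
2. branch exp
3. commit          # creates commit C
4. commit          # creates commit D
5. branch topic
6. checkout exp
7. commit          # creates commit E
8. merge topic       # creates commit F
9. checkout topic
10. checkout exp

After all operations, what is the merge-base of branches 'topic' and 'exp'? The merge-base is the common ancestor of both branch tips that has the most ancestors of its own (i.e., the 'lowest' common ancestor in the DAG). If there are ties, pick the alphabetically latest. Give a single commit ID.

Answer: D

Derivation:
After op 1 (commit): HEAD=main@B [main=B]
After op 2 (branch): HEAD=main@B [exp=B main=B]
After op 3 (commit): HEAD=main@C [exp=B main=C]
After op 4 (commit): HEAD=main@D [exp=B main=D]
After op 5 (branch): HEAD=main@D [exp=B main=D topic=D]
After op 6 (checkout): HEAD=exp@B [exp=B main=D topic=D]
After op 7 (commit): HEAD=exp@E [exp=E main=D topic=D]
After op 8 (merge): HEAD=exp@F [exp=F main=D topic=D]
After op 9 (checkout): HEAD=topic@D [exp=F main=D topic=D]
After op 10 (checkout): HEAD=exp@F [exp=F main=D topic=D]
ancestors(topic=D): ['A', 'B', 'C', 'D']
ancestors(exp=F): ['A', 'B', 'C', 'D', 'E', 'F']
common: ['A', 'B', 'C', 'D']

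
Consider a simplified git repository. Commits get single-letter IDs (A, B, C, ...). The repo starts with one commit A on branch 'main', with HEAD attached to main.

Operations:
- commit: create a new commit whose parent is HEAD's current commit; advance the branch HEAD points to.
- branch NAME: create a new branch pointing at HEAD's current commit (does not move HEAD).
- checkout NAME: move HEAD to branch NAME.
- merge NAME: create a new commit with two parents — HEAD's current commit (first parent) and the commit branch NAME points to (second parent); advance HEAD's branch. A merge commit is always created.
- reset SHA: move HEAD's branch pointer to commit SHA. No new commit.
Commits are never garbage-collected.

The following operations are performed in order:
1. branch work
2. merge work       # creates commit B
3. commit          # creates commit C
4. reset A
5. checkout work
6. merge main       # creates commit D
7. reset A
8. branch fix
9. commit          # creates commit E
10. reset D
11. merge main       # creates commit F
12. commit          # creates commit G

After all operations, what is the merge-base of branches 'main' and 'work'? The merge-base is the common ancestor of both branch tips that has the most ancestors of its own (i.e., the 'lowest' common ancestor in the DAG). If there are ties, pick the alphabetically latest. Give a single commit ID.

After op 1 (branch): HEAD=main@A [main=A work=A]
After op 2 (merge): HEAD=main@B [main=B work=A]
After op 3 (commit): HEAD=main@C [main=C work=A]
After op 4 (reset): HEAD=main@A [main=A work=A]
After op 5 (checkout): HEAD=work@A [main=A work=A]
After op 6 (merge): HEAD=work@D [main=A work=D]
After op 7 (reset): HEAD=work@A [main=A work=A]
After op 8 (branch): HEAD=work@A [fix=A main=A work=A]
After op 9 (commit): HEAD=work@E [fix=A main=A work=E]
After op 10 (reset): HEAD=work@D [fix=A main=A work=D]
After op 11 (merge): HEAD=work@F [fix=A main=A work=F]
After op 12 (commit): HEAD=work@G [fix=A main=A work=G]
ancestors(main=A): ['A']
ancestors(work=G): ['A', 'D', 'F', 'G']
common: ['A']

Answer: A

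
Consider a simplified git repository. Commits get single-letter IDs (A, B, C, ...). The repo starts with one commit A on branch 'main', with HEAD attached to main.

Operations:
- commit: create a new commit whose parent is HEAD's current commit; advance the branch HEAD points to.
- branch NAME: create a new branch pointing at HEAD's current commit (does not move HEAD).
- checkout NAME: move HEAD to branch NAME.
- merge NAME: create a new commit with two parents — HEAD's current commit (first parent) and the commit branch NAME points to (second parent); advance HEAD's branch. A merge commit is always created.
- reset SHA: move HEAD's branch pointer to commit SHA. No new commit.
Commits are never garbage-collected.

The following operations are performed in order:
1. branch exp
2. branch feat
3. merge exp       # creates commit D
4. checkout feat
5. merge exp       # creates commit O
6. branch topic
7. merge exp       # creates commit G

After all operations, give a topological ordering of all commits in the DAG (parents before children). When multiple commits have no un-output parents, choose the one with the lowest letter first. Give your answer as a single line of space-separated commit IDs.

After op 1 (branch): HEAD=main@A [exp=A main=A]
After op 2 (branch): HEAD=main@A [exp=A feat=A main=A]
After op 3 (merge): HEAD=main@D [exp=A feat=A main=D]
After op 4 (checkout): HEAD=feat@A [exp=A feat=A main=D]
After op 5 (merge): HEAD=feat@O [exp=A feat=O main=D]
After op 6 (branch): HEAD=feat@O [exp=A feat=O main=D topic=O]
After op 7 (merge): HEAD=feat@G [exp=A feat=G main=D topic=O]
commit A: parents=[]
commit D: parents=['A', 'A']
commit G: parents=['O', 'A']
commit O: parents=['A', 'A']

Answer: A D O G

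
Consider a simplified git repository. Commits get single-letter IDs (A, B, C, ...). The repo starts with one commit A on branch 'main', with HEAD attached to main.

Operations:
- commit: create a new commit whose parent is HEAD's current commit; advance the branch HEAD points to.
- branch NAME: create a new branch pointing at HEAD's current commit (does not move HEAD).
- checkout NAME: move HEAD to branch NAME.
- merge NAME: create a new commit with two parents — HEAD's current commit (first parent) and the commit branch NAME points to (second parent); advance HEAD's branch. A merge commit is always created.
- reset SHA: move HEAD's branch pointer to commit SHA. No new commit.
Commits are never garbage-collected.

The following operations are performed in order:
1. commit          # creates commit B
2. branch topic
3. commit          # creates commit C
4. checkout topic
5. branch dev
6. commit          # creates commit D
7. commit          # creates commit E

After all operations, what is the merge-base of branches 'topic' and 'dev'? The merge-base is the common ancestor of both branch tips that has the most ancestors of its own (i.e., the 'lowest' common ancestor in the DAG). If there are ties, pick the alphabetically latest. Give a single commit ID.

Answer: B

Derivation:
After op 1 (commit): HEAD=main@B [main=B]
After op 2 (branch): HEAD=main@B [main=B topic=B]
After op 3 (commit): HEAD=main@C [main=C topic=B]
After op 4 (checkout): HEAD=topic@B [main=C topic=B]
After op 5 (branch): HEAD=topic@B [dev=B main=C topic=B]
After op 6 (commit): HEAD=topic@D [dev=B main=C topic=D]
After op 7 (commit): HEAD=topic@E [dev=B main=C topic=E]
ancestors(topic=E): ['A', 'B', 'D', 'E']
ancestors(dev=B): ['A', 'B']
common: ['A', 'B']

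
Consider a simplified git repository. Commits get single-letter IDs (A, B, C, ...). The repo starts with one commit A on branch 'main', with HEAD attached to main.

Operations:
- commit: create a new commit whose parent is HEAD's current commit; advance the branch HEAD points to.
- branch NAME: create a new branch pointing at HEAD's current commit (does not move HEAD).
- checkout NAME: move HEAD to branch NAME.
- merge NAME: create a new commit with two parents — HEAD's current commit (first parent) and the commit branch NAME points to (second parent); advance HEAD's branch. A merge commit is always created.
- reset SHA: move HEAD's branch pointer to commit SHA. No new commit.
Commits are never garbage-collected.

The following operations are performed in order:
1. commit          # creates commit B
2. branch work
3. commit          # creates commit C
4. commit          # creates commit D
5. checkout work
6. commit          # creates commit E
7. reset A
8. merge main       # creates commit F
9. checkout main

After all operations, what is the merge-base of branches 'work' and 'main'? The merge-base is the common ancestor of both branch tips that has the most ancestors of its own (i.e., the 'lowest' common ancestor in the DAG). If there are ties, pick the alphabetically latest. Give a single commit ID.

After op 1 (commit): HEAD=main@B [main=B]
After op 2 (branch): HEAD=main@B [main=B work=B]
After op 3 (commit): HEAD=main@C [main=C work=B]
After op 4 (commit): HEAD=main@D [main=D work=B]
After op 5 (checkout): HEAD=work@B [main=D work=B]
After op 6 (commit): HEAD=work@E [main=D work=E]
After op 7 (reset): HEAD=work@A [main=D work=A]
After op 8 (merge): HEAD=work@F [main=D work=F]
After op 9 (checkout): HEAD=main@D [main=D work=F]
ancestors(work=F): ['A', 'B', 'C', 'D', 'F']
ancestors(main=D): ['A', 'B', 'C', 'D']
common: ['A', 'B', 'C', 'D']

Answer: D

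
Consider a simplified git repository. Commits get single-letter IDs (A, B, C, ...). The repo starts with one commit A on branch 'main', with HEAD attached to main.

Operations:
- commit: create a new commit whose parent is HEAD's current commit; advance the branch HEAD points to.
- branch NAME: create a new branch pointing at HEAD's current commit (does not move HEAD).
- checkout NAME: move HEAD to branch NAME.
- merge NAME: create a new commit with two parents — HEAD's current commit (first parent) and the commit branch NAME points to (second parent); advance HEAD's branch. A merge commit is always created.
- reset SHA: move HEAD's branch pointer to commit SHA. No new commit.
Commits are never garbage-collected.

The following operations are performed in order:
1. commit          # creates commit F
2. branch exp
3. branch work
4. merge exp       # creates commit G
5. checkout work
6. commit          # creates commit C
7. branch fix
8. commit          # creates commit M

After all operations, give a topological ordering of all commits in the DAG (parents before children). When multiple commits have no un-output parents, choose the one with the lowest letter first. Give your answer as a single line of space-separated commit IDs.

After op 1 (commit): HEAD=main@F [main=F]
After op 2 (branch): HEAD=main@F [exp=F main=F]
After op 3 (branch): HEAD=main@F [exp=F main=F work=F]
After op 4 (merge): HEAD=main@G [exp=F main=G work=F]
After op 5 (checkout): HEAD=work@F [exp=F main=G work=F]
After op 6 (commit): HEAD=work@C [exp=F main=G work=C]
After op 7 (branch): HEAD=work@C [exp=F fix=C main=G work=C]
After op 8 (commit): HEAD=work@M [exp=F fix=C main=G work=M]
commit A: parents=[]
commit C: parents=['F']
commit F: parents=['A']
commit G: parents=['F', 'F']
commit M: parents=['C']

Answer: A F C G M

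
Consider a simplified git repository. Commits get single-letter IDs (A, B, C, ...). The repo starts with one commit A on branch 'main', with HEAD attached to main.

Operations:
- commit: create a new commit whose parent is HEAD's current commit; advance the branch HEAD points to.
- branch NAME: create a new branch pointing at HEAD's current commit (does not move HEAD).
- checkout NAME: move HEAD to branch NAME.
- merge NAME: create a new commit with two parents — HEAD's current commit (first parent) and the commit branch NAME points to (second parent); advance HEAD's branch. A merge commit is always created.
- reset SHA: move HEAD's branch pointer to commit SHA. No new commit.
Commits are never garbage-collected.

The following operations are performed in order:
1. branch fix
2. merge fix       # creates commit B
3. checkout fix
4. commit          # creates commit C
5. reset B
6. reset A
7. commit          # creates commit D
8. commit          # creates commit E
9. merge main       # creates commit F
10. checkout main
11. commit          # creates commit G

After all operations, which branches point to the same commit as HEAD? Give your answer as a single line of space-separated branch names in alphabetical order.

Answer: main

Derivation:
After op 1 (branch): HEAD=main@A [fix=A main=A]
After op 2 (merge): HEAD=main@B [fix=A main=B]
After op 3 (checkout): HEAD=fix@A [fix=A main=B]
After op 4 (commit): HEAD=fix@C [fix=C main=B]
After op 5 (reset): HEAD=fix@B [fix=B main=B]
After op 6 (reset): HEAD=fix@A [fix=A main=B]
After op 7 (commit): HEAD=fix@D [fix=D main=B]
After op 8 (commit): HEAD=fix@E [fix=E main=B]
After op 9 (merge): HEAD=fix@F [fix=F main=B]
After op 10 (checkout): HEAD=main@B [fix=F main=B]
After op 11 (commit): HEAD=main@G [fix=F main=G]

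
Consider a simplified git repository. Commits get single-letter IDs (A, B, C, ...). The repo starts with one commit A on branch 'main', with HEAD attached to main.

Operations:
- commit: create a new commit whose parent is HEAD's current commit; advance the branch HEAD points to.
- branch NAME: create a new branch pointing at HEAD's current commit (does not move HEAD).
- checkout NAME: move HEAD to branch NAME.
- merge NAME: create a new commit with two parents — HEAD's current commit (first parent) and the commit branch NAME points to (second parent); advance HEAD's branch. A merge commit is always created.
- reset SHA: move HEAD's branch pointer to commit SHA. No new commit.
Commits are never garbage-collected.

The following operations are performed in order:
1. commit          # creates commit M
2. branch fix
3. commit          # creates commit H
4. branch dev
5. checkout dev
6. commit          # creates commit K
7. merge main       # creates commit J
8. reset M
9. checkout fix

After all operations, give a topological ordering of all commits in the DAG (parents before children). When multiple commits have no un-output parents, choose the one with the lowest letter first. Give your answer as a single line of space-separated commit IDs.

Answer: A M H K J

Derivation:
After op 1 (commit): HEAD=main@M [main=M]
After op 2 (branch): HEAD=main@M [fix=M main=M]
After op 3 (commit): HEAD=main@H [fix=M main=H]
After op 4 (branch): HEAD=main@H [dev=H fix=M main=H]
After op 5 (checkout): HEAD=dev@H [dev=H fix=M main=H]
After op 6 (commit): HEAD=dev@K [dev=K fix=M main=H]
After op 7 (merge): HEAD=dev@J [dev=J fix=M main=H]
After op 8 (reset): HEAD=dev@M [dev=M fix=M main=H]
After op 9 (checkout): HEAD=fix@M [dev=M fix=M main=H]
commit A: parents=[]
commit H: parents=['M']
commit J: parents=['K', 'H']
commit K: parents=['H']
commit M: parents=['A']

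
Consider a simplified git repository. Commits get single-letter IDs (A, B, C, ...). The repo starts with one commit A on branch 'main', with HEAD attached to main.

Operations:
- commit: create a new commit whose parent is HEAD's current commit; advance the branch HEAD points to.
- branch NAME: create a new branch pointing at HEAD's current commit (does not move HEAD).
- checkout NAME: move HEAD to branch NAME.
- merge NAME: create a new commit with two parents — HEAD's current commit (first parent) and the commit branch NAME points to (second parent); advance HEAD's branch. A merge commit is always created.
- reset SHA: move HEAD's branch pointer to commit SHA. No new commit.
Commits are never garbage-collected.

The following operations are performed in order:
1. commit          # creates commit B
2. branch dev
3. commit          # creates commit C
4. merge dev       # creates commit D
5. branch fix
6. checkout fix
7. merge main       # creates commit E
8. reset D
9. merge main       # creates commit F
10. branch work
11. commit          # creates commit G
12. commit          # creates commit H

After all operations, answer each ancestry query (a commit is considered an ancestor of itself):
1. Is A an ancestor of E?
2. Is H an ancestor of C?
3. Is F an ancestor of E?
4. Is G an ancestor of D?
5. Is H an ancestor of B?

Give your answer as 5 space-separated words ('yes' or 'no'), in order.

After op 1 (commit): HEAD=main@B [main=B]
After op 2 (branch): HEAD=main@B [dev=B main=B]
After op 3 (commit): HEAD=main@C [dev=B main=C]
After op 4 (merge): HEAD=main@D [dev=B main=D]
After op 5 (branch): HEAD=main@D [dev=B fix=D main=D]
After op 6 (checkout): HEAD=fix@D [dev=B fix=D main=D]
After op 7 (merge): HEAD=fix@E [dev=B fix=E main=D]
After op 8 (reset): HEAD=fix@D [dev=B fix=D main=D]
After op 9 (merge): HEAD=fix@F [dev=B fix=F main=D]
After op 10 (branch): HEAD=fix@F [dev=B fix=F main=D work=F]
After op 11 (commit): HEAD=fix@G [dev=B fix=G main=D work=F]
After op 12 (commit): HEAD=fix@H [dev=B fix=H main=D work=F]
ancestors(E) = {A,B,C,D,E}; A in? yes
ancestors(C) = {A,B,C}; H in? no
ancestors(E) = {A,B,C,D,E}; F in? no
ancestors(D) = {A,B,C,D}; G in? no
ancestors(B) = {A,B}; H in? no

Answer: yes no no no no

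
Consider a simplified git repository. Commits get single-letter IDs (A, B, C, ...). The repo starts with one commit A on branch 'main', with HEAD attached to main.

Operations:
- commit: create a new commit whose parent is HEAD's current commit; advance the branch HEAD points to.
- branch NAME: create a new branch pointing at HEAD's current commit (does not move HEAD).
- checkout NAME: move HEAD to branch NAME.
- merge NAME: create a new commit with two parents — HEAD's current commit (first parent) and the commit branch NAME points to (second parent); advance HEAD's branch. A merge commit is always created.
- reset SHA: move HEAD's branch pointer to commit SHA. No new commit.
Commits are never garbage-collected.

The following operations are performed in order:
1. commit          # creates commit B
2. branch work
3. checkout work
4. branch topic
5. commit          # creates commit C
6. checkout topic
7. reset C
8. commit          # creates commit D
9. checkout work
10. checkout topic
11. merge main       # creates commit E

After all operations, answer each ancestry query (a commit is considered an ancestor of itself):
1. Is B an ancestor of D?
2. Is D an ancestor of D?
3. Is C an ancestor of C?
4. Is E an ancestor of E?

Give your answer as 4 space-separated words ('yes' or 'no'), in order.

After op 1 (commit): HEAD=main@B [main=B]
After op 2 (branch): HEAD=main@B [main=B work=B]
After op 3 (checkout): HEAD=work@B [main=B work=B]
After op 4 (branch): HEAD=work@B [main=B topic=B work=B]
After op 5 (commit): HEAD=work@C [main=B topic=B work=C]
After op 6 (checkout): HEAD=topic@B [main=B topic=B work=C]
After op 7 (reset): HEAD=topic@C [main=B topic=C work=C]
After op 8 (commit): HEAD=topic@D [main=B topic=D work=C]
After op 9 (checkout): HEAD=work@C [main=B topic=D work=C]
After op 10 (checkout): HEAD=topic@D [main=B topic=D work=C]
After op 11 (merge): HEAD=topic@E [main=B topic=E work=C]
ancestors(D) = {A,B,C,D}; B in? yes
ancestors(D) = {A,B,C,D}; D in? yes
ancestors(C) = {A,B,C}; C in? yes
ancestors(E) = {A,B,C,D,E}; E in? yes

Answer: yes yes yes yes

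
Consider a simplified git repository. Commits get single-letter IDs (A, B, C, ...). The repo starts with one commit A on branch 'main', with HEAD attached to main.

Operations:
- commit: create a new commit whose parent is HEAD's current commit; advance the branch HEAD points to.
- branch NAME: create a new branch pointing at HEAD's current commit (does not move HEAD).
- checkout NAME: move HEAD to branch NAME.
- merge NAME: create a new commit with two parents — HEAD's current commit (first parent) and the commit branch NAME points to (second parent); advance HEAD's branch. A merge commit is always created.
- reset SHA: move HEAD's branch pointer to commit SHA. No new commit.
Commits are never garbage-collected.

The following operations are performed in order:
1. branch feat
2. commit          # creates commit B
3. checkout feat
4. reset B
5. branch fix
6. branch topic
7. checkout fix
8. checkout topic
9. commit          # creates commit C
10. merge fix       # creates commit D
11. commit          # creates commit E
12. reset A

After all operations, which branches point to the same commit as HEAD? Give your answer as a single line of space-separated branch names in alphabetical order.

After op 1 (branch): HEAD=main@A [feat=A main=A]
After op 2 (commit): HEAD=main@B [feat=A main=B]
After op 3 (checkout): HEAD=feat@A [feat=A main=B]
After op 4 (reset): HEAD=feat@B [feat=B main=B]
After op 5 (branch): HEAD=feat@B [feat=B fix=B main=B]
After op 6 (branch): HEAD=feat@B [feat=B fix=B main=B topic=B]
After op 7 (checkout): HEAD=fix@B [feat=B fix=B main=B topic=B]
After op 8 (checkout): HEAD=topic@B [feat=B fix=B main=B topic=B]
After op 9 (commit): HEAD=topic@C [feat=B fix=B main=B topic=C]
After op 10 (merge): HEAD=topic@D [feat=B fix=B main=B topic=D]
After op 11 (commit): HEAD=topic@E [feat=B fix=B main=B topic=E]
After op 12 (reset): HEAD=topic@A [feat=B fix=B main=B topic=A]

Answer: topic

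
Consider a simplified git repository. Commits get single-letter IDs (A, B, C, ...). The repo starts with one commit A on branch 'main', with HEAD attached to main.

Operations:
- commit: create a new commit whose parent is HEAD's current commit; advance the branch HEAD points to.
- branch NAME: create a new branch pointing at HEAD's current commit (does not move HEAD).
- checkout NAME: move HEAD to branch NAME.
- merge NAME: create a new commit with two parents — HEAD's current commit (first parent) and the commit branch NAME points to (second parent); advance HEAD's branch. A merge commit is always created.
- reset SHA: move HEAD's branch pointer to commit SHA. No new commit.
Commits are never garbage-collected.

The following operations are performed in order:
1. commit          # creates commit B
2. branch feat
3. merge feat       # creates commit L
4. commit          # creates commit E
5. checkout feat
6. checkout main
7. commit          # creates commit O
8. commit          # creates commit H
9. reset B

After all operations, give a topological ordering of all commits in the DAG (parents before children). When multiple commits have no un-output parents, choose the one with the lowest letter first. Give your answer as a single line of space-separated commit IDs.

After op 1 (commit): HEAD=main@B [main=B]
After op 2 (branch): HEAD=main@B [feat=B main=B]
After op 3 (merge): HEAD=main@L [feat=B main=L]
After op 4 (commit): HEAD=main@E [feat=B main=E]
After op 5 (checkout): HEAD=feat@B [feat=B main=E]
After op 6 (checkout): HEAD=main@E [feat=B main=E]
After op 7 (commit): HEAD=main@O [feat=B main=O]
After op 8 (commit): HEAD=main@H [feat=B main=H]
After op 9 (reset): HEAD=main@B [feat=B main=B]
commit A: parents=[]
commit B: parents=['A']
commit E: parents=['L']
commit H: parents=['O']
commit L: parents=['B', 'B']
commit O: parents=['E']

Answer: A B L E O H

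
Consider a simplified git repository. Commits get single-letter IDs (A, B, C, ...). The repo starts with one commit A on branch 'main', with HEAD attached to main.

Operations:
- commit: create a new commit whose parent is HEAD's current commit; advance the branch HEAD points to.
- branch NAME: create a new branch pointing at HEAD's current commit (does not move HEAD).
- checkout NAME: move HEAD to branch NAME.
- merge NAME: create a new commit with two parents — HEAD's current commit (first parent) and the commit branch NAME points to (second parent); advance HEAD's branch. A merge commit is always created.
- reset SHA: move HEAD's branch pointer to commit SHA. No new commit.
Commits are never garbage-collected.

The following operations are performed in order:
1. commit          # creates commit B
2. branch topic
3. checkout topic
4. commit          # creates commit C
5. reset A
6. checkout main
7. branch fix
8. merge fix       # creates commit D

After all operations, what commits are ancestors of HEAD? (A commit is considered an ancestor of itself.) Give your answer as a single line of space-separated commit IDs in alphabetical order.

After op 1 (commit): HEAD=main@B [main=B]
After op 2 (branch): HEAD=main@B [main=B topic=B]
After op 3 (checkout): HEAD=topic@B [main=B topic=B]
After op 4 (commit): HEAD=topic@C [main=B topic=C]
After op 5 (reset): HEAD=topic@A [main=B topic=A]
After op 6 (checkout): HEAD=main@B [main=B topic=A]
After op 7 (branch): HEAD=main@B [fix=B main=B topic=A]
After op 8 (merge): HEAD=main@D [fix=B main=D topic=A]

Answer: A B D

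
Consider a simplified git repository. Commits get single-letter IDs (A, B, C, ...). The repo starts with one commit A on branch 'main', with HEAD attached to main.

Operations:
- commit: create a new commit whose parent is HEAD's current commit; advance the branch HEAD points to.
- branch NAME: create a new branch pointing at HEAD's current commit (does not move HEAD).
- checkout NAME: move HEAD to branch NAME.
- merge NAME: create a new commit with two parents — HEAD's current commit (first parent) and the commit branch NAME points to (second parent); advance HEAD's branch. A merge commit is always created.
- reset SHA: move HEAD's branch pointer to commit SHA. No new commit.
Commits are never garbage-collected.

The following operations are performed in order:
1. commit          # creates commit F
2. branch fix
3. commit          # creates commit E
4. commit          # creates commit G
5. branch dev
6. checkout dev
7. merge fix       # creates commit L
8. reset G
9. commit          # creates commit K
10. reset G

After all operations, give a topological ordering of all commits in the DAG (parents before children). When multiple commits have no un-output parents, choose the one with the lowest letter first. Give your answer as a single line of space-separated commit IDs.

After op 1 (commit): HEAD=main@F [main=F]
After op 2 (branch): HEAD=main@F [fix=F main=F]
After op 3 (commit): HEAD=main@E [fix=F main=E]
After op 4 (commit): HEAD=main@G [fix=F main=G]
After op 5 (branch): HEAD=main@G [dev=G fix=F main=G]
After op 6 (checkout): HEAD=dev@G [dev=G fix=F main=G]
After op 7 (merge): HEAD=dev@L [dev=L fix=F main=G]
After op 8 (reset): HEAD=dev@G [dev=G fix=F main=G]
After op 9 (commit): HEAD=dev@K [dev=K fix=F main=G]
After op 10 (reset): HEAD=dev@G [dev=G fix=F main=G]
commit A: parents=[]
commit E: parents=['F']
commit F: parents=['A']
commit G: parents=['E']
commit K: parents=['G']
commit L: parents=['G', 'F']

Answer: A F E G K L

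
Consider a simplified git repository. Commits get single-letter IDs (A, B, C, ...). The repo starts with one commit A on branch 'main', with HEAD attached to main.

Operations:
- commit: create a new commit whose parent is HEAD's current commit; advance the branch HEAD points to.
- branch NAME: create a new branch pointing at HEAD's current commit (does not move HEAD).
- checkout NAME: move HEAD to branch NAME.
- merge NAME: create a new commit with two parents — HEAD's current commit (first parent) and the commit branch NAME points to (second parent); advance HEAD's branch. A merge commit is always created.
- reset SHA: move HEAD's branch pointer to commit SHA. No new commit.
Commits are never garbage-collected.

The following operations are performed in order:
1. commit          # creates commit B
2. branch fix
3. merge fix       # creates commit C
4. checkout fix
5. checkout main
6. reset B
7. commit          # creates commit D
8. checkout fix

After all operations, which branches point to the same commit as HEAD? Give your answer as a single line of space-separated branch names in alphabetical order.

After op 1 (commit): HEAD=main@B [main=B]
After op 2 (branch): HEAD=main@B [fix=B main=B]
After op 3 (merge): HEAD=main@C [fix=B main=C]
After op 4 (checkout): HEAD=fix@B [fix=B main=C]
After op 5 (checkout): HEAD=main@C [fix=B main=C]
After op 6 (reset): HEAD=main@B [fix=B main=B]
After op 7 (commit): HEAD=main@D [fix=B main=D]
After op 8 (checkout): HEAD=fix@B [fix=B main=D]

Answer: fix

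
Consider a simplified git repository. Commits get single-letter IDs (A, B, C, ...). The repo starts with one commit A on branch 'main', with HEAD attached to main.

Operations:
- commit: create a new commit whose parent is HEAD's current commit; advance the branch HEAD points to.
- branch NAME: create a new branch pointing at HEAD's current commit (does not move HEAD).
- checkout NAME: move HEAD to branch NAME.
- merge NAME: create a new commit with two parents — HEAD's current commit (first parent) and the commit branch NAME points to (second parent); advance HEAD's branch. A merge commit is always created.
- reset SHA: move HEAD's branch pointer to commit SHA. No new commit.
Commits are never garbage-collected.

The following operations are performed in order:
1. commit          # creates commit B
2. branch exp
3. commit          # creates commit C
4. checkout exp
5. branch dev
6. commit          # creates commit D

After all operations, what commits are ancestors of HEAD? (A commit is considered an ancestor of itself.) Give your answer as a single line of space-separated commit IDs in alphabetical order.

Answer: A B D

Derivation:
After op 1 (commit): HEAD=main@B [main=B]
After op 2 (branch): HEAD=main@B [exp=B main=B]
After op 3 (commit): HEAD=main@C [exp=B main=C]
After op 4 (checkout): HEAD=exp@B [exp=B main=C]
After op 5 (branch): HEAD=exp@B [dev=B exp=B main=C]
After op 6 (commit): HEAD=exp@D [dev=B exp=D main=C]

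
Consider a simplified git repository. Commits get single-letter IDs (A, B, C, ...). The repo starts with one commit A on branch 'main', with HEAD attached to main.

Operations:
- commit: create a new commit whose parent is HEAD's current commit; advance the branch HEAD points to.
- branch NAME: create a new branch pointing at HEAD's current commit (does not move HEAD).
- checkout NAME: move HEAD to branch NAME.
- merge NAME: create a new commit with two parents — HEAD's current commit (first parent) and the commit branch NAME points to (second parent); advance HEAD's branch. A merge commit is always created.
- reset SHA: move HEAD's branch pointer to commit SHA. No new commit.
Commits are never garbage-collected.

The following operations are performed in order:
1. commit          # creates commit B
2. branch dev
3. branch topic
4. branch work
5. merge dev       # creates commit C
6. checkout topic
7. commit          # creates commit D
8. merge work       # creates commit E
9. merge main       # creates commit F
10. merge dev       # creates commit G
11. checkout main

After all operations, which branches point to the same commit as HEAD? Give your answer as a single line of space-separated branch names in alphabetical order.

Answer: main

Derivation:
After op 1 (commit): HEAD=main@B [main=B]
After op 2 (branch): HEAD=main@B [dev=B main=B]
After op 3 (branch): HEAD=main@B [dev=B main=B topic=B]
After op 4 (branch): HEAD=main@B [dev=B main=B topic=B work=B]
After op 5 (merge): HEAD=main@C [dev=B main=C topic=B work=B]
After op 6 (checkout): HEAD=topic@B [dev=B main=C topic=B work=B]
After op 7 (commit): HEAD=topic@D [dev=B main=C topic=D work=B]
After op 8 (merge): HEAD=topic@E [dev=B main=C topic=E work=B]
After op 9 (merge): HEAD=topic@F [dev=B main=C topic=F work=B]
After op 10 (merge): HEAD=topic@G [dev=B main=C topic=G work=B]
After op 11 (checkout): HEAD=main@C [dev=B main=C topic=G work=B]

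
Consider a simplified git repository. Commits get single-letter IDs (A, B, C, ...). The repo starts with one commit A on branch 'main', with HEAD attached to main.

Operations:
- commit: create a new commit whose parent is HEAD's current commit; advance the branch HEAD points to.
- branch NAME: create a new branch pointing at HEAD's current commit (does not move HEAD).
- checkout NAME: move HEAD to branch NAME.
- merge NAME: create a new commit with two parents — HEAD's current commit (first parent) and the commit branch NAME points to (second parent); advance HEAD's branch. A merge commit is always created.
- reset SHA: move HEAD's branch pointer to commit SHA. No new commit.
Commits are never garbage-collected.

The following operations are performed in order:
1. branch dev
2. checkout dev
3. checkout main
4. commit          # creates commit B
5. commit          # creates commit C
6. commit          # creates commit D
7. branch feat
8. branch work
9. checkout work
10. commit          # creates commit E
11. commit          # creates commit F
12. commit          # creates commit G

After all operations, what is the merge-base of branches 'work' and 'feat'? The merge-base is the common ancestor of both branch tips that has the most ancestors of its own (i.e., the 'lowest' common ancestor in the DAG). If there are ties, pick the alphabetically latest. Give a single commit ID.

Answer: D

Derivation:
After op 1 (branch): HEAD=main@A [dev=A main=A]
After op 2 (checkout): HEAD=dev@A [dev=A main=A]
After op 3 (checkout): HEAD=main@A [dev=A main=A]
After op 4 (commit): HEAD=main@B [dev=A main=B]
After op 5 (commit): HEAD=main@C [dev=A main=C]
After op 6 (commit): HEAD=main@D [dev=A main=D]
After op 7 (branch): HEAD=main@D [dev=A feat=D main=D]
After op 8 (branch): HEAD=main@D [dev=A feat=D main=D work=D]
After op 9 (checkout): HEAD=work@D [dev=A feat=D main=D work=D]
After op 10 (commit): HEAD=work@E [dev=A feat=D main=D work=E]
After op 11 (commit): HEAD=work@F [dev=A feat=D main=D work=F]
After op 12 (commit): HEAD=work@G [dev=A feat=D main=D work=G]
ancestors(work=G): ['A', 'B', 'C', 'D', 'E', 'F', 'G']
ancestors(feat=D): ['A', 'B', 'C', 'D']
common: ['A', 'B', 'C', 'D']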